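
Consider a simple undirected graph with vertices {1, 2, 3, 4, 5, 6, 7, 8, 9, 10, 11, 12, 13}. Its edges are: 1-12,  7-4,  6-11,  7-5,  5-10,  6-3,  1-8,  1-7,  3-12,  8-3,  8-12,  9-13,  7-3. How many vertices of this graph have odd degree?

8

Degrees: 1:3, 2:0, 3:4, 4:1, 5:2, 6:2, 7:4, 8:3, 9:1, 10:1, 11:1, 12:3, 13:1
Odd-degree vertices: 1, 4, 8, 9, 10, 11, 12, 13.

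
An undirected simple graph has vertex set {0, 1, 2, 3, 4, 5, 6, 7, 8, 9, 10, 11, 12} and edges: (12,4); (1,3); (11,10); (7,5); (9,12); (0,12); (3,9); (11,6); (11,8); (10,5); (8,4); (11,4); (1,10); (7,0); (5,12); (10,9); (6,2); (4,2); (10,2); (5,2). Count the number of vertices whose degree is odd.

Degrees: 0:2, 1:2, 2:4, 3:2, 4:4, 5:4, 6:2, 7:2, 8:2, 9:3, 10:5, 11:4, 12:4
Odd-degree vertices: 9, 10.

2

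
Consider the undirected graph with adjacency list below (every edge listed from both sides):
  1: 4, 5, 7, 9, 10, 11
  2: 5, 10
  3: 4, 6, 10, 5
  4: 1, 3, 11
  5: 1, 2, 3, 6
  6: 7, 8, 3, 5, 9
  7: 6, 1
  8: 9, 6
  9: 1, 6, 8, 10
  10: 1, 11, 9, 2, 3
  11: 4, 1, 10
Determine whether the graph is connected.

Yes

Starting from 1 and exploring outward reaches every vertex (1, 10, 9, 4, 5, 11, 7, 2, 3, 8, 6); the graph is connected.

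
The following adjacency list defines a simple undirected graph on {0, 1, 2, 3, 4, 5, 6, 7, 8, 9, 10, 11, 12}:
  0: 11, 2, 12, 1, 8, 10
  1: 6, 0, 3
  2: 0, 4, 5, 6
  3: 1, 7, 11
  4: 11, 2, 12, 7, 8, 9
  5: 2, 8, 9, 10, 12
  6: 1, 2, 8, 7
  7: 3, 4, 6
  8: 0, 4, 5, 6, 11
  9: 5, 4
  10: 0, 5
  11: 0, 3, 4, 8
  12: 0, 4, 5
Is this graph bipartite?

The cycle 11-8-4-11 has length 3, which is odd, so the graph is not bipartite.

No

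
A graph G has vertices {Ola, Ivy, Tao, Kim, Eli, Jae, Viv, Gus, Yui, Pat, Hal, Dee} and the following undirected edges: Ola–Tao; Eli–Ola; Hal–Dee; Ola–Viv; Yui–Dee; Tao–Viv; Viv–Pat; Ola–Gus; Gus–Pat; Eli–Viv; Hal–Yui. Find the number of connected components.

5

Component: {Ivy}
Component: {Kim}
Component: {Jae}
Component: {Yui, Hal, Dee}
Component: {Ola, Tao, Eli, Viv, Gus, Pat}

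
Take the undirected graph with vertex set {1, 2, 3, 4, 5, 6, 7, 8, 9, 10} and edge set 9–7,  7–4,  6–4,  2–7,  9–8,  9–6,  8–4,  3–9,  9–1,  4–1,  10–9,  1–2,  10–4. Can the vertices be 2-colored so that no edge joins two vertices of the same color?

Partition the vertices as {2, 4, 5, 9} vs {1, 3, 6, 7, 8, 10}. Each listed edge has one endpoint in each part, so the graph is bipartite.

Yes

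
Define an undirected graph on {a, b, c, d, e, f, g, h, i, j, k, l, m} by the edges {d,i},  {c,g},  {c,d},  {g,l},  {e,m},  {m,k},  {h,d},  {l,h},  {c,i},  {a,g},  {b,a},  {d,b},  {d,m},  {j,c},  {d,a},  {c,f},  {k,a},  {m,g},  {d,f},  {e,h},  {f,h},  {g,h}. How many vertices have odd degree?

Degrees: a:4, b:2, c:5, d:7, e:2, f:3, g:5, h:5, i:2, j:1, k:2, l:2, m:4
Odd-degree vertices: c, d, f, g, h, j.

6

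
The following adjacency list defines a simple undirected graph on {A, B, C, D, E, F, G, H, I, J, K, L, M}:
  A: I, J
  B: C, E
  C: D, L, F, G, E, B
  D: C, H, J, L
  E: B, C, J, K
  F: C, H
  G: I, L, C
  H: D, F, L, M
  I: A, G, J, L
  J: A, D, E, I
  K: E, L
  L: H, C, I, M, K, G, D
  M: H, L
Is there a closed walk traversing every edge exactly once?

No

Degrees: A:2, B:2, C:6, D:4, E:4, F:2, G:3, H:4, I:4, J:4, K:2, L:7, M:2
G, L have odd degree; an Eulerian circuit needs every degree to be even, so none exists.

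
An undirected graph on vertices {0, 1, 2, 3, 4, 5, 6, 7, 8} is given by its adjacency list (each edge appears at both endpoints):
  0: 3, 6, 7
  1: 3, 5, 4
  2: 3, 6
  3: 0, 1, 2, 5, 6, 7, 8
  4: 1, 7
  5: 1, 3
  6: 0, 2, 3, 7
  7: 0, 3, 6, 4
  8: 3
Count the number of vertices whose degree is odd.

4

Degrees: 0:3, 1:3, 2:2, 3:7, 4:2, 5:2, 6:4, 7:4, 8:1
Odd-degree vertices: 0, 1, 3, 8.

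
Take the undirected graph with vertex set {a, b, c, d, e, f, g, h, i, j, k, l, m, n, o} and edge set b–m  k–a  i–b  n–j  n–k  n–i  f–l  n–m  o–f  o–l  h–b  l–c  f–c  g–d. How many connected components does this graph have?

4

Component: {e}
Component: {d, g}
Component: {c, f, l, o}
Component: {a, b, h, i, j, k, m, n}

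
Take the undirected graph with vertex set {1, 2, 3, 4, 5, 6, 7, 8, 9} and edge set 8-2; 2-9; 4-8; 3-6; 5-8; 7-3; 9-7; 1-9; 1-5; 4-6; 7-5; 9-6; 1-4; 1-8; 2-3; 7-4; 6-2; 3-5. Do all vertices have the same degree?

Yes

Degrees: 1:4, 2:4, 3:4, 4:4, 5:4, 6:4, 7:4, 8:4, 9:4
All degrees equal 4; the graph is regular.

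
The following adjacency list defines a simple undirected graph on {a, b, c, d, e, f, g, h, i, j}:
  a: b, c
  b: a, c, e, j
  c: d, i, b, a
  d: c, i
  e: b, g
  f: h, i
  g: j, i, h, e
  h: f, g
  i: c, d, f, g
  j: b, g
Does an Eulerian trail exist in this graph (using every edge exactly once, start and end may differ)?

Degrees: a:2, b:4, c:4, d:2, e:2, f:2, g:4, h:2, i:4, j:2
Odd-degree vertices: none (0 total).
The non-isolated vertices are connected and exactly 0 have odd degree, so an Eulerian trail exists.

Yes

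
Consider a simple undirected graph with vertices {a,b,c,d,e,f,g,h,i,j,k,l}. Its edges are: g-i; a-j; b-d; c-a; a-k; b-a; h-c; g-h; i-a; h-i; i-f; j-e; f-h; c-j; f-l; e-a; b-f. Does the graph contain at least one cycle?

The graph has 12 vertices, 17 edges, and 1 connected component.
Since 17 > 12 - 1, a cycle must exist; for instance a-i-g-h-c-j-a.

Yes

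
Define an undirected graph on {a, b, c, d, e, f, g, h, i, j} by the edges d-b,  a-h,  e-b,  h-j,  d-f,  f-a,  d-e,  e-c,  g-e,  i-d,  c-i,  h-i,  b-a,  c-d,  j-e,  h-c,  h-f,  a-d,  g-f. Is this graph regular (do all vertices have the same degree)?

No

Degrees: a:4, b:3, c:4, d:6, e:5, f:4, g:2, h:5, i:3, j:2
Degrees are not all equal (e.g. deg(g)=2 but deg(d)=6); not regular.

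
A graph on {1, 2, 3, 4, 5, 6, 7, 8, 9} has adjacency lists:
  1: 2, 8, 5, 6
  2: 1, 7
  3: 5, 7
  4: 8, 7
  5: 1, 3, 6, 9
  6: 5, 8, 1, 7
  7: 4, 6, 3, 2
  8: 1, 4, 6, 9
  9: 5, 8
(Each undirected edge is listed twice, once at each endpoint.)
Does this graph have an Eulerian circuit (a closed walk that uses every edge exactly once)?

Yes

Degrees: 1:4, 2:2, 3:2, 4:2, 5:4, 6:4, 7:4, 8:4, 9:2
Every vertex has even degree and the edges form a single connected piece, so an Eulerian circuit exists.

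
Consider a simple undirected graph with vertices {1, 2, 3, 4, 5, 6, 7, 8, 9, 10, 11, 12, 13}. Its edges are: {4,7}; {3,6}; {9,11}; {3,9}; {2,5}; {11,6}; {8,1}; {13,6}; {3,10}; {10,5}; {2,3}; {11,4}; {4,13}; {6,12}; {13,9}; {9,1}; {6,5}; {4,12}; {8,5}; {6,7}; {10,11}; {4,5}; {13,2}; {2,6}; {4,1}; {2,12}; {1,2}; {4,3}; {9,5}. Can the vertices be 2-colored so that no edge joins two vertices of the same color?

No

2-6-13-2 is an odd cycle (length 3), and a bipartite graph can contain only even cycles.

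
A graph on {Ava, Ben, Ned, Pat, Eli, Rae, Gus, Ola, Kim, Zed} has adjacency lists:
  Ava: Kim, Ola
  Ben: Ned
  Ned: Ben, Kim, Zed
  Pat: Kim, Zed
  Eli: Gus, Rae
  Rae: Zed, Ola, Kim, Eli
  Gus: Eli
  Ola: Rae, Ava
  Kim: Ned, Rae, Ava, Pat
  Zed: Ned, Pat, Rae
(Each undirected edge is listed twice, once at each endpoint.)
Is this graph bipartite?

Partition the vertices as {Ben, Eli, Ola, Kim, Zed} vs {Ava, Ned, Pat, Rae, Gus}. Each listed edge has one endpoint in each part, so the graph is bipartite.

Yes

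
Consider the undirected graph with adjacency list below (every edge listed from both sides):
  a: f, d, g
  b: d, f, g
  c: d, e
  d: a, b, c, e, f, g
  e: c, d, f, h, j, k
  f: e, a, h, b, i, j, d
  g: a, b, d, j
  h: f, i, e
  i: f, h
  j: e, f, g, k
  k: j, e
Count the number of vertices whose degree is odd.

Degrees: a:3, b:3, c:2, d:6, e:6, f:7, g:4, h:3, i:2, j:4, k:2
Odd-degree vertices: a, b, f, h.

4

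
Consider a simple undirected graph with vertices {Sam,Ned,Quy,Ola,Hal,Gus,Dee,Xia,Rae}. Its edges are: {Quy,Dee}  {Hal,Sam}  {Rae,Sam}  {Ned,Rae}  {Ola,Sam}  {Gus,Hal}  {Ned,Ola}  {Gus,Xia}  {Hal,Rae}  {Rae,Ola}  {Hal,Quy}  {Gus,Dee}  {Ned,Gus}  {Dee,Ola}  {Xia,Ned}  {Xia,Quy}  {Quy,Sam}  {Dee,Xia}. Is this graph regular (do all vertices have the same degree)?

Yes

Degrees: Sam:4, Ned:4, Quy:4, Ola:4, Hal:4, Gus:4, Dee:4, Xia:4, Rae:4
Every vertex has degree 4, so the graph is 4-regular.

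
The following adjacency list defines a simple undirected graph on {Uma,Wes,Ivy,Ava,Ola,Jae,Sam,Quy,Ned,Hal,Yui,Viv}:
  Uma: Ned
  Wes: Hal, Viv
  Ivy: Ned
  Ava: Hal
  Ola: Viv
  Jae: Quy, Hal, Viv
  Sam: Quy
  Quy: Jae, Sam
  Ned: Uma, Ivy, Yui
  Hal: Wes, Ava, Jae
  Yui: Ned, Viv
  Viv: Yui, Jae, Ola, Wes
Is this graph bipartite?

A valid 2-coloring puts {Quy, Ned, Hal, Viv} on one side and {Uma, Wes, Ivy, Ava, Ola, Jae, Sam, Yui} on the other; every edge crosses between the two sides.

Yes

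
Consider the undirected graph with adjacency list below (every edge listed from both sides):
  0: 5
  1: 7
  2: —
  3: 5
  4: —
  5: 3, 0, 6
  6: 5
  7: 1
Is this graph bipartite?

Yes

A valid 2-coloring puts {2, 4, 5, 7} on one side and {0, 1, 3, 6} on the other; every edge crosses between the two sides.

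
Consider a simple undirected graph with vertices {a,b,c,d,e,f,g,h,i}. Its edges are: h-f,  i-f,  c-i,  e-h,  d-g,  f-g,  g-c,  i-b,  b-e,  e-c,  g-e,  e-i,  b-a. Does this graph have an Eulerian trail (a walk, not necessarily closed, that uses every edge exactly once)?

Degrees: a:1, b:3, c:3, d:1, e:5, f:3, g:4, h:2, i:4
Odd-degree vertices: a, b, c, d, e, f (6 total).
An Eulerian trail requires 0 or 2 odd-degree vertices; here there are 6.

No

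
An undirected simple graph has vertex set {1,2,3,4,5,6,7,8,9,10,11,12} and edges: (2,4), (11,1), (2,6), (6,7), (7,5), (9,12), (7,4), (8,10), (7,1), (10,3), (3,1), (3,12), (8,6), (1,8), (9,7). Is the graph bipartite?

3-1-7-9-12-3 is an odd cycle (length 5), and a bipartite graph can contain only even cycles.

No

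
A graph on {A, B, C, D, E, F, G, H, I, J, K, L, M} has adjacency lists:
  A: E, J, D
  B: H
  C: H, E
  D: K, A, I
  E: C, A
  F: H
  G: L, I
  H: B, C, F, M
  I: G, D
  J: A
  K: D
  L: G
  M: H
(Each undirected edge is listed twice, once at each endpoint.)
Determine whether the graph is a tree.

|V| = 13, |E| = 12.
Connected and |E| = |V| - 1, which characterizes a tree.

Yes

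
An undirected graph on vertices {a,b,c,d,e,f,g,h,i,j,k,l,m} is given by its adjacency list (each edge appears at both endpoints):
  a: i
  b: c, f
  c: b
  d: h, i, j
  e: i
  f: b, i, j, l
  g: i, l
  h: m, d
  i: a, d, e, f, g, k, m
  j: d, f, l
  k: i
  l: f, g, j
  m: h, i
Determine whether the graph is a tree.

|V| = 13, |E| = 16.
Connected but with 16 > 12 edges, so it has a cycle and is not a tree.

No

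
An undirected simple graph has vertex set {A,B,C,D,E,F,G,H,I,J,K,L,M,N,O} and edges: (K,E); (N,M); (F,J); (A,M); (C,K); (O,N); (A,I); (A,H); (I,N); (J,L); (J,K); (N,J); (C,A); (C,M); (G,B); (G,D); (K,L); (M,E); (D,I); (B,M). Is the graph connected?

Yes

Starting from A and exploring outward reaches every vertex (A, M, H, I, C, B, E, N, D, K, G, O, J, L, F); the graph is connected.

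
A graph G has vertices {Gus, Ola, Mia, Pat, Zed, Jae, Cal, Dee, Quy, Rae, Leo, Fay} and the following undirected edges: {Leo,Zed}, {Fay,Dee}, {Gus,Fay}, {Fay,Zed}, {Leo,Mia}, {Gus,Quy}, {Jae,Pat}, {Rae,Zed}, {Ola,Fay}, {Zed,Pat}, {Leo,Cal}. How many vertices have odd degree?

8

Degrees: Gus:2, Ola:1, Mia:1, Pat:2, Zed:4, Jae:1, Cal:1, Dee:1, Quy:1, Rae:1, Leo:3, Fay:4
Odd-degree vertices: Ola, Mia, Jae, Cal, Dee, Quy, Rae, Leo.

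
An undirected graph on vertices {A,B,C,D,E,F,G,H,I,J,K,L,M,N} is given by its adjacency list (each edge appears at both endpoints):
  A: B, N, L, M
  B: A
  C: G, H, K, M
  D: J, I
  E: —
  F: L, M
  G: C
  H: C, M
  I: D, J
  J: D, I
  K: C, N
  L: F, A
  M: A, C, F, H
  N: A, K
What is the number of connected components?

Component: {E}
Component: {D, I, J}
Component: {A, B, C, F, G, H, K, L, M, N}

3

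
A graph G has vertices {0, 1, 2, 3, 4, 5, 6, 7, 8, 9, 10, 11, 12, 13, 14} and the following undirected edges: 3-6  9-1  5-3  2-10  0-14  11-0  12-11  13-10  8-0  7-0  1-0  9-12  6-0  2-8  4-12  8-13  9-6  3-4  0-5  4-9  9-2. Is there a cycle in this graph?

|V| = 15, |E| = 21, number of components = 1.
Since 21 > 15 - 1, a cycle must exist; for instance 0-8-2-9-1-0.

Yes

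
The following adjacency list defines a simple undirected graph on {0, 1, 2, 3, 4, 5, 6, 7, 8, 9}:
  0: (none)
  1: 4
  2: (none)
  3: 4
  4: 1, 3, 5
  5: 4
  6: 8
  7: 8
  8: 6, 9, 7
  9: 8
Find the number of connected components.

4

Component: {0}
Component: {2}
Component: {1, 3, 4, 5}
Component: {6, 7, 8, 9}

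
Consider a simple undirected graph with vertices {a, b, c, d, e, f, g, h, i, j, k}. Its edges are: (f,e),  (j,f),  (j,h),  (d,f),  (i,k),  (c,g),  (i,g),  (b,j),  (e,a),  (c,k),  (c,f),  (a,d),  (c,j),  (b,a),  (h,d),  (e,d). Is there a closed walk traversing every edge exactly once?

No

Degrees: a:3, b:2, c:4, d:4, e:3, f:4, g:2, h:2, i:2, j:4, k:2
Vertices with odd degree: a, e. An Eulerian circuit requires all degrees even.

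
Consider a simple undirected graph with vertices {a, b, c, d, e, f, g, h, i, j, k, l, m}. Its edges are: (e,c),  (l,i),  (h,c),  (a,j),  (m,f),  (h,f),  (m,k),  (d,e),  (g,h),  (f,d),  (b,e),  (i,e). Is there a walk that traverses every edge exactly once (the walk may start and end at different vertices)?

Degrees: a:1, b:1, c:2, d:2, e:4, f:3, g:1, h:3, i:2, j:1, k:1, l:1, m:2
Odd-degree vertices: a, b, f, g, h, j, k, l (8 total).
With 8 odd-degree vertices (more than two), no single trail can use every edge.

No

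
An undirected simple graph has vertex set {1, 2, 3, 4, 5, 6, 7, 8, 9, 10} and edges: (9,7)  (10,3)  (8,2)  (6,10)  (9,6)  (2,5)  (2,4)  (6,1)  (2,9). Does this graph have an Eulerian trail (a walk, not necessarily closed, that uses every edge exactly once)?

Degrees: 1:1, 2:4, 3:1, 4:1, 5:1, 6:3, 7:1, 8:1, 9:3, 10:2
Odd-degree vertices: 1, 3, 4, 5, 6, 7, 8, 9 (8 total).
With 8 odd-degree vertices (more than two), no single trail can use every edge.

No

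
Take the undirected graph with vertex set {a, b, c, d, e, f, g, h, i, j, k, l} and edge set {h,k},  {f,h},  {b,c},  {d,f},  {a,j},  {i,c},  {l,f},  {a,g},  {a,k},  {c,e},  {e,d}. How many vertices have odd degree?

Degrees: a:3, b:1, c:3, d:2, e:2, f:3, g:1, h:2, i:1, j:1, k:2, l:1
Odd-degree vertices: a, b, c, f, g, i, j, l.

8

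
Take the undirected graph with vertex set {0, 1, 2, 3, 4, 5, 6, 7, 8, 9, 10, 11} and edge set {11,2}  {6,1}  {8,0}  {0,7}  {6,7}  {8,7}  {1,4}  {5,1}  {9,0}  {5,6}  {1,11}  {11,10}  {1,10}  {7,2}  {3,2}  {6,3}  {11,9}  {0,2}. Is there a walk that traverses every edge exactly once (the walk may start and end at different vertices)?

Degrees: 0:4, 1:5, 2:4, 3:2, 4:1, 5:2, 6:4, 7:4, 8:2, 9:2, 10:2, 11:4
Odd-degree vertices: 1, 4 (2 total).
The non-isolated vertices are connected and exactly 2 have odd degree, so an Eulerian trail exists (from 1 to 4).

Yes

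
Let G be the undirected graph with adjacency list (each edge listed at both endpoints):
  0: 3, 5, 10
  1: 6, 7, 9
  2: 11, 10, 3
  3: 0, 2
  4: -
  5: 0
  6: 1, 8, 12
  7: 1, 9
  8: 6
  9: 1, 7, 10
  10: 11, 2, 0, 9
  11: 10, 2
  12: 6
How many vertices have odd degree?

Degrees: 0:3, 1:3, 2:3, 3:2, 4:0, 5:1, 6:3, 7:2, 8:1, 9:3, 10:4, 11:2, 12:1
Odd-degree vertices: 0, 1, 2, 5, 6, 8, 9, 12.

8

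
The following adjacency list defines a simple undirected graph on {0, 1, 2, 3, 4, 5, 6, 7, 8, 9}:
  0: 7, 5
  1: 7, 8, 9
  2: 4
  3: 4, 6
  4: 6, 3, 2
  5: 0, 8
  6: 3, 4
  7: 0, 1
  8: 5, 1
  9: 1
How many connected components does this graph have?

Component: {2, 3, 4, 6}
Component: {0, 1, 5, 7, 8, 9}

2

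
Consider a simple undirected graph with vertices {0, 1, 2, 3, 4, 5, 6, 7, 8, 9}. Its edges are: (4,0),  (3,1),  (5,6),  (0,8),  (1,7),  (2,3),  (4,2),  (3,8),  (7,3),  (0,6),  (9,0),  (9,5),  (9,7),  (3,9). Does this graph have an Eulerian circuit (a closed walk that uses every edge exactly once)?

Degrees: 0:4, 1:2, 2:2, 3:5, 4:2, 5:2, 6:2, 7:3, 8:2, 9:4
Vertices with odd degree: 3, 7. An Eulerian circuit requires all degrees even.

No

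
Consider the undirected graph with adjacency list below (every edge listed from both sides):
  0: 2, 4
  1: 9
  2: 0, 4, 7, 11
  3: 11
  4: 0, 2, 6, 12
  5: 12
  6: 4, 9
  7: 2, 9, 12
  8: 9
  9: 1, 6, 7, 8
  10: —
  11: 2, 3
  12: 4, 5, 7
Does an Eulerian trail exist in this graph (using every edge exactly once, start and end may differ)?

No

Degrees: 0:2, 1:1, 2:4, 3:1, 4:4, 5:1, 6:2, 7:3, 8:1, 9:4, 10:0, 11:2, 12:3
Odd-degree vertices: 1, 3, 5, 7, 8, 12 (6 total).
With 6 odd-degree vertices (more than two), no single trail can use every edge.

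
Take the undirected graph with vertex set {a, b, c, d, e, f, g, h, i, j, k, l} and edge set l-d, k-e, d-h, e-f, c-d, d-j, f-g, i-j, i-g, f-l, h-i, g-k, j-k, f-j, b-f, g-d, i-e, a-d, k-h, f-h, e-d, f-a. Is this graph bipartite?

A valid 2-coloring puts {d, f, i, k} on one side and {a, b, c, e, g, h, j, l} on the other; every edge crosses between the two sides.

Yes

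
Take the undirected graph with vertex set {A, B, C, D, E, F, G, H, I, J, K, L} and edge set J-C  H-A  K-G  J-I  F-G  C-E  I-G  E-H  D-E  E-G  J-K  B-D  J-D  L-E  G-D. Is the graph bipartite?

No

The cycle D-G-E-D has length 3, which is odd, so the graph is not bipartite.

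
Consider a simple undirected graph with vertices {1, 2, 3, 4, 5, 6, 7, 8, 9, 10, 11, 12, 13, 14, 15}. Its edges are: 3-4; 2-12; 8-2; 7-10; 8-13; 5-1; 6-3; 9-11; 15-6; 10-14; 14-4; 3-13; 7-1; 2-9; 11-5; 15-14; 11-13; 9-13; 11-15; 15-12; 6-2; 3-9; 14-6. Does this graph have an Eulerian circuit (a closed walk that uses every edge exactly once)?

Degrees: 1:2, 2:4, 3:4, 4:2, 5:2, 6:4, 7:2, 8:2, 9:4, 10:2, 11:4, 12:2, 13:4, 14:4, 15:4
Every vertex has even degree and the edges form a single connected piece, so an Eulerian circuit exists.

Yes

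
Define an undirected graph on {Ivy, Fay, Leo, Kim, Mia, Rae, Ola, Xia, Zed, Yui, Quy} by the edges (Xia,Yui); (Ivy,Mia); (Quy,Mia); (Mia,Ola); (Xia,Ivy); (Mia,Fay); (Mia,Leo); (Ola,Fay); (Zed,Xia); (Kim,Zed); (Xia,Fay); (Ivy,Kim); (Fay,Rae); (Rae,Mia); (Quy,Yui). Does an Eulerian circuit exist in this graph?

No

Degrees: Ivy:3, Fay:4, Leo:1, Kim:2, Mia:6, Rae:2, Ola:2, Xia:4, Zed:2, Yui:2, Quy:2
Ivy, Leo have odd degree; an Eulerian circuit needs every degree to be even, so none exists.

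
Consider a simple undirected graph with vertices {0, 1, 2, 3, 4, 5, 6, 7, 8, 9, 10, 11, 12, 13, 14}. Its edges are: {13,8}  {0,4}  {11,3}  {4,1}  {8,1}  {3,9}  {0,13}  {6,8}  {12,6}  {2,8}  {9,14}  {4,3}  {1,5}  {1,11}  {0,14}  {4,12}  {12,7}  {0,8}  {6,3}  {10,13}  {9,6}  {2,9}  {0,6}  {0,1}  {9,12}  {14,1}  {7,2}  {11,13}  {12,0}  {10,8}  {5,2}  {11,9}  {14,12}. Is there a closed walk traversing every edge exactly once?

Degrees: 0:7, 1:6, 2:4, 3:4, 4:4, 5:2, 6:5, 7:2, 8:6, 9:6, 10:2, 11:4, 12:6, 13:4, 14:4
Vertices with odd degree: 0, 6. An Eulerian circuit requires all degrees even.

No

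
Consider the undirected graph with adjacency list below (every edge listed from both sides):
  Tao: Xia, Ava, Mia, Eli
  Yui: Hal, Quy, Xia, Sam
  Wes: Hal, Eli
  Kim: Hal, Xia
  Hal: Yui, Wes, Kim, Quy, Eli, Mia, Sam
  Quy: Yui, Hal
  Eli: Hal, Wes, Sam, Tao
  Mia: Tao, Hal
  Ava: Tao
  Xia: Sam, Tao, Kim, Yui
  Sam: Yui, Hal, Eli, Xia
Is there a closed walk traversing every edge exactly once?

No

Degrees: Tao:4, Yui:4, Wes:2, Kim:2, Hal:7, Quy:2, Eli:4, Mia:2, Ava:1, Xia:4, Sam:4
Hal, Ava have odd degree; an Eulerian circuit needs every degree to be even, so none exists.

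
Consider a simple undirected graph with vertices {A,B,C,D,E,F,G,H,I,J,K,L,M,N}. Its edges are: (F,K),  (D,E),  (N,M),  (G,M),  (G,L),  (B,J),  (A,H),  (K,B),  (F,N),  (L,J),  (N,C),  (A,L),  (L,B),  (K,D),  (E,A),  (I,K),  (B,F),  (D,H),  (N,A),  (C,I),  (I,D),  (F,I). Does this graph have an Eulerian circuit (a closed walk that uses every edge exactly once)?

Yes

Degrees: A:4, B:4, C:2, D:4, E:2, F:4, G:2, H:2, I:4, J:2, K:4, L:4, M:2, N:4
Every vertex has even degree and the edges form a single connected piece, so an Eulerian circuit exists.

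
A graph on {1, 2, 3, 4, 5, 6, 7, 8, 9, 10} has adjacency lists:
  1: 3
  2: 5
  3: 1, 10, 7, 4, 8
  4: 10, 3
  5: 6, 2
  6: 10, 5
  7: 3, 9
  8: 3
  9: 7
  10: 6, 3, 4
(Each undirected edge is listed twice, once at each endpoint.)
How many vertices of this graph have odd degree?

6

Degrees: 1:1, 2:1, 3:5, 4:2, 5:2, 6:2, 7:2, 8:1, 9:1, 10:3
Odd-degree vertices: 1, 2, 3, 8, 9, 10.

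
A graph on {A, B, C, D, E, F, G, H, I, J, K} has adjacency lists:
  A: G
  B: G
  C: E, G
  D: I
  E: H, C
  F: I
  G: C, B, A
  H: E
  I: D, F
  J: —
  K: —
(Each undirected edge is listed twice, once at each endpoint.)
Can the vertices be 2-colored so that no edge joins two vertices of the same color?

Yes

Color {E, G, I, J, K} black and {A, B, C, D, F, H} white. No edge joins two same-colored vertices, so the graph is bipartite.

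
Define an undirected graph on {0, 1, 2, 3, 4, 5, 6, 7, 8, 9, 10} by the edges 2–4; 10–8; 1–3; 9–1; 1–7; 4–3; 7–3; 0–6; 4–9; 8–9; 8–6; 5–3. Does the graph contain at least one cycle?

|V| = 11, |E| = 12, number of components = 1.
Since 12 > 11 - 1, a cycle must exist; for instance 1-3-7-1.

Yes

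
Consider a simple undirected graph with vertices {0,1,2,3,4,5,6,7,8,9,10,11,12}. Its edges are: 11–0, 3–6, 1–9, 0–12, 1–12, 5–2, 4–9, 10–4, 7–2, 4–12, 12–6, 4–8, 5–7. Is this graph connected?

Component: {2, 5, 7}
Component: {0, 1, 3, 4, 6, 8, 9, 10, 11, 12}
There are 2 separate components, so the graph is not connected.

No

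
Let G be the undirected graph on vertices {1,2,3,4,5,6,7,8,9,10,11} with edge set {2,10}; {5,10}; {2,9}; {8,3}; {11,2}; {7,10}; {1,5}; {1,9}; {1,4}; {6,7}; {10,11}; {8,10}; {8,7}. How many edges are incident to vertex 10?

Neighbors of 10: 2, 5, 7, 8, 11.

5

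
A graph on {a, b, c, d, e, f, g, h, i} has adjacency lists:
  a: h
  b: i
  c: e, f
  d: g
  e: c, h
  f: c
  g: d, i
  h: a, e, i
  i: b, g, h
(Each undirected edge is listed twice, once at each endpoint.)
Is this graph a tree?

Yes

|V| = 9, |E| = 8.
It is connected with exactly 8 edges, hence acyclic — it is a tree.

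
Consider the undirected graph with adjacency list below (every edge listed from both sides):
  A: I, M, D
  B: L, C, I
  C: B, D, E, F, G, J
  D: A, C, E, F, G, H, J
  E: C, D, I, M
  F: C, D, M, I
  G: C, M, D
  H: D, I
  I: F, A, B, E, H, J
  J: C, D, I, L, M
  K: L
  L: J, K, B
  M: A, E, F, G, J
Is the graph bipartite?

The cycle D-C-E-D has length 3, which is odd, so the graph is not bipartite.

No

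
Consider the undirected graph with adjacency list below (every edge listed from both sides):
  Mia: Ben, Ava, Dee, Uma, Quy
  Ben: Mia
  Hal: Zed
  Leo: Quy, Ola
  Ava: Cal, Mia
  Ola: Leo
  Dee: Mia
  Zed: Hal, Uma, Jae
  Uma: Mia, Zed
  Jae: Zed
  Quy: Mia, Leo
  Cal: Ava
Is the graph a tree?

Yes

|V| = 12, |E| = 11.
It is connected with exactly 11 edges, hence acyclic — it is a tree.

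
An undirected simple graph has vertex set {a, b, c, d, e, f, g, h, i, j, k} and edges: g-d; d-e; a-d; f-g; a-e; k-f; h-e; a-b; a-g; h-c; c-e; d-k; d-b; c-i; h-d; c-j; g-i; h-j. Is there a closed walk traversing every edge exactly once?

Degrees: a:4, b:2, c:4, d:6, e:4, f:2, g:4, h:4, i:2, j:2, k:2
Every vertex has even degree and the edges form a single connected piece, so an Eulerian circuit exists.

Yes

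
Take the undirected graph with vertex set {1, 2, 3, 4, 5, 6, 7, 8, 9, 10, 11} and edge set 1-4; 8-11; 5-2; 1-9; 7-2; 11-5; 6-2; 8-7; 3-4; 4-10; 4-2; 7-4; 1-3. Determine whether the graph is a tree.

The graph has 11 vertices and 13 edges.
Connected but with 13 > 10 edges, so it has a cycle and is not a tree.

No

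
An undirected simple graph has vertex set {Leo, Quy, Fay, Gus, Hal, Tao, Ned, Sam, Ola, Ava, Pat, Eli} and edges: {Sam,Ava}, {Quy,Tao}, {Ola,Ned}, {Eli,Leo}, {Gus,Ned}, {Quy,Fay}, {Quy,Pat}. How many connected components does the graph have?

5

Component: {Hal}
Component: {Leo, Eli}
Component: {Sam, Ava}
Component: {Gus, Ned, Ola}
Component: {Quy, Fay, Tao, Pat}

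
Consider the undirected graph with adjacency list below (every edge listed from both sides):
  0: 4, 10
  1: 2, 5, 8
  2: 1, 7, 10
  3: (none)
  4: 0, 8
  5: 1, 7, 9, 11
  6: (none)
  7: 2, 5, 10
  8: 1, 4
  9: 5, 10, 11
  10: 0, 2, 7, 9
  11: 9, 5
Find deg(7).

3

Neighbors of 7: 2, 5, 10.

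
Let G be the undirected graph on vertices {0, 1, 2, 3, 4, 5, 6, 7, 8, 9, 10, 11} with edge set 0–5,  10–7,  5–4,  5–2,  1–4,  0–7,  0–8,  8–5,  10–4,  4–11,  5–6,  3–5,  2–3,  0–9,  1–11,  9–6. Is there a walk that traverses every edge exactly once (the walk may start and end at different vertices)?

Degrees: 0:4, 1:2, 2:2, 3:2, 4:4, 5:6, 6:2, 7:2, 8:2, 9:2, 10:2, 11:2
Odd-degree vertices: none (0 total).
The non-isolated vertices are connected and exactly 0 have odd degree, so an Eulerian trail exists.

Yes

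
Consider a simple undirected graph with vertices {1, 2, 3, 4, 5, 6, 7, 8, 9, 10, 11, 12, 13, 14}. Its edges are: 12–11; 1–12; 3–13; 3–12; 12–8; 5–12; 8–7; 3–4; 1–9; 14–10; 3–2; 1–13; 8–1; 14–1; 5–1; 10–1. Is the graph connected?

Component: {6}
Component: {1, 2, 3, 4, 5, 7, 8, 9, 10, 11, 12, 13, 14}
No edge joins these 2 groups, so the graph is disconnected.

No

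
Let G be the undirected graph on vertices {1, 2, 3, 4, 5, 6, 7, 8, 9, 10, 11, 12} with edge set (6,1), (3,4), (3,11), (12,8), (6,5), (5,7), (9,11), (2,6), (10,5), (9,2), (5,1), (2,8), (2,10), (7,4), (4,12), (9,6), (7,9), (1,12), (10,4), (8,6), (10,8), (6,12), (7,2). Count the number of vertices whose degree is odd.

2

Degrees: 1:3, 2:5, 3:2, 4:4, 5:4, 6:6, 7:4, 8:4, 9:4, 10:4, 11:2, 12:4
Odd-degree vertices: 1, 2.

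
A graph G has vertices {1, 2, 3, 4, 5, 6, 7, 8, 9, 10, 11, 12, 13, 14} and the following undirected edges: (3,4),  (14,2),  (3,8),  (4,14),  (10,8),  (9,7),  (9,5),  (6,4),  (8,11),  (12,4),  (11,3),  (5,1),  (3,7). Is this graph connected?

Component: {13}
Component: {1, 2, 3, 4, 5, 6, 7, 8, 9, 10, 11, 12, 14}
No edge joins these 2 groups, so the graph is disconnected.

No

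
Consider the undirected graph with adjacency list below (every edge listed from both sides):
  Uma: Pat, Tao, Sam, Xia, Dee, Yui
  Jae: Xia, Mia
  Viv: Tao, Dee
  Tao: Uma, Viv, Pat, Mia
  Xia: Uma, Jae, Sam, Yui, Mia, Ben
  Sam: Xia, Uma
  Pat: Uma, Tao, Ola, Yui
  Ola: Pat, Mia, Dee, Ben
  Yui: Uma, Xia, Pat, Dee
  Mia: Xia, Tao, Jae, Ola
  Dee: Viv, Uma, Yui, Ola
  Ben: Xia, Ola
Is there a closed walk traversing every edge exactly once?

Degrees: Uma:6, Jae:2, Viv:2, Tao:4, Xia:6, Sam:2, Pat:4, Ola:4, Yui:4, Mia:4, Dee:4, Ben:2
All degrees are even and the non-isolated vertices are connected — an Eulerian circuit exists.

Yes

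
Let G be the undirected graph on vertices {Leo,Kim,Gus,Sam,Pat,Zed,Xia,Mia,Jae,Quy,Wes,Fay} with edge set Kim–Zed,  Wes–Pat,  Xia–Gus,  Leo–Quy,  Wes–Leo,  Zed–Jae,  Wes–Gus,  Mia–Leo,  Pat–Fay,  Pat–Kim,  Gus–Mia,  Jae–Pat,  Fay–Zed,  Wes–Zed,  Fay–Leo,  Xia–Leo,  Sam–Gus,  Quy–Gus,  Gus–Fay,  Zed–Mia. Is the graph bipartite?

Partition the vertices as {Kim, Sam, Xia, Mia, Jae, Quy, Wes, Fay} vs {Leo, Gus, Pat, Zed}. Each listed edge has one endpoint in each part, so the graph is bipartite.

Yes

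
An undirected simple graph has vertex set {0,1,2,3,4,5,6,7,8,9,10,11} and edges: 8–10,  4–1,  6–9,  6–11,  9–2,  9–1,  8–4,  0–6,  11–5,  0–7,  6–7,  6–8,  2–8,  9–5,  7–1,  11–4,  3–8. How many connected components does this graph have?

1

Component: {0, 1, 2, 3, 4, 5, 6, 7, 8, 9, 10, 11}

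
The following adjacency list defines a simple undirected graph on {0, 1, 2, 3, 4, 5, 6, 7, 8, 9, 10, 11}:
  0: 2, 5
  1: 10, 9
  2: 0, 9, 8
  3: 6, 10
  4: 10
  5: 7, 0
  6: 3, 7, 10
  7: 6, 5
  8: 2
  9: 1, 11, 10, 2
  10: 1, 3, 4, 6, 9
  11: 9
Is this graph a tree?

No

|V| = 12, |E| = 14.
Connected but with 14 > 11 edges, so it has a cycle and is not a tree.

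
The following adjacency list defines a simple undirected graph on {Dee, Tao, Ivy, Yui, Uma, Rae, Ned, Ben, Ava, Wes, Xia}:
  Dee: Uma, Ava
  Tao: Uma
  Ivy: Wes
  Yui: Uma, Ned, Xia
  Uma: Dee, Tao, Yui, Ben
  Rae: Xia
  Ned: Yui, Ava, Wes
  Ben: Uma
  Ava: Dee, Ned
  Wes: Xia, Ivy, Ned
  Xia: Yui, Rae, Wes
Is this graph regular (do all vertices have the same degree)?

No

Degrees: Dee:2, Tao:1, Ivy:1, Yui:3, Uma:4, Rae:1, Ned:3, Ben:1, Ava:2, Wes:3, Xia:3
Vertex Tao has degree 1 while Uma has degree 4, so the graph is not regular.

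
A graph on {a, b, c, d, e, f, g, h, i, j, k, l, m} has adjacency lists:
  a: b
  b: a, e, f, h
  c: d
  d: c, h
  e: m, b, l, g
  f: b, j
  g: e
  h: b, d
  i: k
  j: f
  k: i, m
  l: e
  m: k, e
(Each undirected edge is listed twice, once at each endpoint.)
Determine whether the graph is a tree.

Yes

|V| = 13, |E| = 12.
Connected and |E| = |V| - 1, which characterizes a tree.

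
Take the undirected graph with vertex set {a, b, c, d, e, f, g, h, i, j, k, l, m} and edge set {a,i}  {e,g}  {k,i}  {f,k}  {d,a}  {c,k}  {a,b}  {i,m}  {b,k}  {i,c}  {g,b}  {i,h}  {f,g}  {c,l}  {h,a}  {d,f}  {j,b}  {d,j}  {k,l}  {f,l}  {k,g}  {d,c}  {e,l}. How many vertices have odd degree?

2

Degrees: a:4, b:4, c:4, d:4, e:2, f:4, g:4, h:2, i:5, j:2, k:6, l:4, m:1
Odd-degree vertices: i, m.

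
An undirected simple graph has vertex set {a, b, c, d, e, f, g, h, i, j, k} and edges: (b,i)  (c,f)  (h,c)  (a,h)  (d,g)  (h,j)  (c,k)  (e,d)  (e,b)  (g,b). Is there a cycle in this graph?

Yes

The graph has 11 vertices, 10 edges, and 2 connected components.
Since 10 > 11 - 2, a cycle must exist; for instance b-g-d-e-b.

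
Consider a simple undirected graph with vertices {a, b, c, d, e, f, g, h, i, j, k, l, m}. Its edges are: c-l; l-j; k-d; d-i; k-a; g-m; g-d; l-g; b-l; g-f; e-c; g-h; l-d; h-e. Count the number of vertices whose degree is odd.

Degrees: a:1, b:1, c:2, d:4, e:2, f:1, g:5, h:2, i:1, j:1, k:2, l:5, m:1
Odd-degree vertices: a, b, f, g, i, j, l, m.

8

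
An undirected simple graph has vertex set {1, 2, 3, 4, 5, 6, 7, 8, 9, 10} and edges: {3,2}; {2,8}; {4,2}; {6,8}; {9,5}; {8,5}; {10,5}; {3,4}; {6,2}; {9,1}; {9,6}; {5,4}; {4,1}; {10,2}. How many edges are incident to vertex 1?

2

Neighbors of 1: 4, 9.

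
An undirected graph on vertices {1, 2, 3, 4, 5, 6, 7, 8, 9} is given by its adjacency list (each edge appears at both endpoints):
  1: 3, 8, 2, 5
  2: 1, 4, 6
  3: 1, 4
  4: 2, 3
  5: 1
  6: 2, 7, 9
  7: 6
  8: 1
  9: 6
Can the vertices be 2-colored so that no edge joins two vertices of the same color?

Yes

Partition the vertices as {2, 3, 5, 7, 8, 9} vs {1, 4, 6}. Each listed edge has one endpoint in each part, so the graph is bipartite.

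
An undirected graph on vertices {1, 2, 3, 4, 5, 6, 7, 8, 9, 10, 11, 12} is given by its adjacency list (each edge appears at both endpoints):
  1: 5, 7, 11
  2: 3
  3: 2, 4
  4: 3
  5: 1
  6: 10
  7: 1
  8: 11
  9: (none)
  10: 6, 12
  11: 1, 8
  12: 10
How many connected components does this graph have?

Component: {9}
Component: {2, 3, 4}
Component: {6, 10, 12}
Component: {1, 5, 7, 8, 11}

4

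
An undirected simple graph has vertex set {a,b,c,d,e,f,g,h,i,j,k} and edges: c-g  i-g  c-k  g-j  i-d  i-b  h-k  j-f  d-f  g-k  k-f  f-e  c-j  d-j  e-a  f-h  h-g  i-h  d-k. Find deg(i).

4

Neighbors of i: b, d, g, h.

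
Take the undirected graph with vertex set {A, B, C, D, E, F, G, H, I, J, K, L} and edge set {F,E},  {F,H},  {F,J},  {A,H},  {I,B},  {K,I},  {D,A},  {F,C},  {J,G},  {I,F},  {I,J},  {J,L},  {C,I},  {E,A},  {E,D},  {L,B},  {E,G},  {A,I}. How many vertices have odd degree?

Degrees: A:4, B:2, C:2, D:2, E:4, F:5, G:2, H:2, I:6, J:4, K:1, L:2
Odd-degree vertices: F, K.

2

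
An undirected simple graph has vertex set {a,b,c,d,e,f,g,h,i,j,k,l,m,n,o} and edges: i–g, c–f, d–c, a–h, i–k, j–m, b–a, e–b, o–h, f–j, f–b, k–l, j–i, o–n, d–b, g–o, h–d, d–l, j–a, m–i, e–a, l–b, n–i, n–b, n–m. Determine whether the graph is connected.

Yes

A breadth-first search from a visits a, j, e, b, h, f, m, i, d, n, l, o, c, g, k — all 15 vertices — so the graph is connected.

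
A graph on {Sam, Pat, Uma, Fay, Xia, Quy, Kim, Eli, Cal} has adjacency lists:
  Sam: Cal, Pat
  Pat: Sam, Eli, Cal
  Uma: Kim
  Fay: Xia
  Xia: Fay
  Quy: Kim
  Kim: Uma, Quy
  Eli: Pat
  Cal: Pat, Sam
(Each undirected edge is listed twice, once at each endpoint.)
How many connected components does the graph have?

Component: {Fay, Xia}
Component: {Uma, Quy, Kim}
Component: {Sam, Pat, Eli, Cal}

3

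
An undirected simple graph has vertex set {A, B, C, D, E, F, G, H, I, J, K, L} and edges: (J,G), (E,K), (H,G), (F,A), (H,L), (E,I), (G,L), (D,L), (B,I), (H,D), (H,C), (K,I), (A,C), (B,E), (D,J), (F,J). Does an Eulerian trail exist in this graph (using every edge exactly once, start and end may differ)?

No

Degrees: A:2, B:2, C:2, D:3, E:3, F:2, G:3, H:4, I:3, J:3, K:2, L:3
Odd-degree vertices: D, E, G, I, J, L (6 total).
An Eulerian trail requires 0 or 2 odd-degree vertices; here there are 6.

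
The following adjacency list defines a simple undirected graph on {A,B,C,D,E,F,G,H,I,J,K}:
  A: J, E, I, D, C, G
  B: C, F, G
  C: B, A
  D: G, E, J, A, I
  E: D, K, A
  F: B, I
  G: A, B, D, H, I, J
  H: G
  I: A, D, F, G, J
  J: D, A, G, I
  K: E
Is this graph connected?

Yes

Starting from A and exploring outward reaches every vertex (A, I, E, C, D, G, J, F, K, B, H); the graph is connected.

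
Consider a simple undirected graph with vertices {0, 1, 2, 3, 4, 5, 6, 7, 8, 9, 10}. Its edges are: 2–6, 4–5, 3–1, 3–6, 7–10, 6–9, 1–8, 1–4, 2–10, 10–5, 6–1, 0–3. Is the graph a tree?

The graph has 11 vertices and 12 edges.
A tree on 11 vertices has exactly 10 edges; this graph has 12, so it contains a cycle and is not a tree.

No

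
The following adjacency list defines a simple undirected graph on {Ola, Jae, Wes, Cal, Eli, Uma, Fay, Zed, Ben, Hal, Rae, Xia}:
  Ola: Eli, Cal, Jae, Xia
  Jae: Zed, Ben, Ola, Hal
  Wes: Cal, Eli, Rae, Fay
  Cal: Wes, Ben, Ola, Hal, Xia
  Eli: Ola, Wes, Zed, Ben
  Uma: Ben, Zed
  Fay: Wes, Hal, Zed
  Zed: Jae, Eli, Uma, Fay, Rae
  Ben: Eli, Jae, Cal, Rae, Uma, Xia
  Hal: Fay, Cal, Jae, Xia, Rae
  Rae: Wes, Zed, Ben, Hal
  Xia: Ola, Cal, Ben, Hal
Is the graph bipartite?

Ben-Cal-Xia-Ben is an odd cycle (length 3), and a bipartite graph can contain only even cycles.

No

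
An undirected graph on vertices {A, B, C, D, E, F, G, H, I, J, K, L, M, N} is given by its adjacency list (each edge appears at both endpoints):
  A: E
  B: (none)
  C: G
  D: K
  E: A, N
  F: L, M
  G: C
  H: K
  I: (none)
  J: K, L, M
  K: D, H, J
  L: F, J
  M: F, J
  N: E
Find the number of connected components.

Component: {B}
Component: {I}
Component: {C, G}
Component: {A, E, N}
Component: {D, F, H, J, K, L, M}

5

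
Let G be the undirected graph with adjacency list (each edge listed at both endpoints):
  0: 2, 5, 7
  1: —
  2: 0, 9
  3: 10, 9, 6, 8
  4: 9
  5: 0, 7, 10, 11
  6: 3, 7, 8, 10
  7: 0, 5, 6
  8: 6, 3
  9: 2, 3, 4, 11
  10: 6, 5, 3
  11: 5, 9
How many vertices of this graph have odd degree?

4

Degrees: 0:3, 1:0, 2:2, 3:4, 4:1, 5:4, 6:4, 7:3, 8:2, 9:4, 10:3, 11:2
Odd-degree vertices: 0, 4, 7, 10.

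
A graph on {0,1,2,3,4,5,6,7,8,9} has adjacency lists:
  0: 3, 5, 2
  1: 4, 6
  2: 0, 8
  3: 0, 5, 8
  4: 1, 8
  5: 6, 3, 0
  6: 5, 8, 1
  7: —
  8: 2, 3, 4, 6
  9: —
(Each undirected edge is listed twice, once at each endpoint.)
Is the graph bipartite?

The cycle 3-5-0-3 has length 3, which is odd, so the graph is not bipartite.

No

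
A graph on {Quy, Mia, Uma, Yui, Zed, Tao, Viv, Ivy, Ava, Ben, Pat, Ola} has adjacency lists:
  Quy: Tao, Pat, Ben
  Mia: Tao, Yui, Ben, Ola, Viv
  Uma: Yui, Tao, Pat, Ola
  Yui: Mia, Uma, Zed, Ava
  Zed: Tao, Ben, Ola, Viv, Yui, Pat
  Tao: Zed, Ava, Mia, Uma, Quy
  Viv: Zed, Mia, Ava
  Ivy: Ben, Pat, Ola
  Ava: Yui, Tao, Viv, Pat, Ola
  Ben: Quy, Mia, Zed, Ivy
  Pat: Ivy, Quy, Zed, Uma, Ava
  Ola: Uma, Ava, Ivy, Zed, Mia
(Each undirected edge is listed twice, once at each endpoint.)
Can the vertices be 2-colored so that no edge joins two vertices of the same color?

Yes

Color {Yui, Tao, Viv, Ben, Pat, Ola} black and {Quy, Mia, Uma, Zed, Ivy, Ava} white. No edge joins two same-colored vertices, so the graph is bipartite.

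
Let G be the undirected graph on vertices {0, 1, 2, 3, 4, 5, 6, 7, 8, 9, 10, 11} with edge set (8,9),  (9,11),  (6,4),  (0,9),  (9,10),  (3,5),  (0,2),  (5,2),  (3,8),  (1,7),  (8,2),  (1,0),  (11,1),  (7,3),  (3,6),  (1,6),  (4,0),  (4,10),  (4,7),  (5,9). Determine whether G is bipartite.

Yes

A valid 2-coloring puts {1, 2, 3, 4, 9} on one side and {0, 5, 6, 7, 8, 10, 11} on the other; every edge crosses between the two sides.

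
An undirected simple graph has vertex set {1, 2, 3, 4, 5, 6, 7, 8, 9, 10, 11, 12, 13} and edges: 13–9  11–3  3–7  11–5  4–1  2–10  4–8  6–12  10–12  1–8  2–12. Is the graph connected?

No

Component: {9, 13}
Component: {1, 4, 8}
Component: {2, 6, 10, 12}
Component: {3, 5, 7, 11}
There are 4 separate components, so the graph is not connected.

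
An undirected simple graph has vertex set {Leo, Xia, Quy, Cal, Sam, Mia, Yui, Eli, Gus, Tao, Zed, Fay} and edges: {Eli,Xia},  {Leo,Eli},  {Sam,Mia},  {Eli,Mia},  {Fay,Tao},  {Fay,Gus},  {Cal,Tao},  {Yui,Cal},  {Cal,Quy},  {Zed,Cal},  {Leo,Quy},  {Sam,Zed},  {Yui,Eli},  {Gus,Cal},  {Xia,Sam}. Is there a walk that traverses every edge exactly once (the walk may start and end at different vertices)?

Degrees: Leo:2, Xia:2, Quy:2, Cal:5, Sam:3, Mia:2, Yui:2, Eli:4, Gus:2, Tao:2, Zed:2, Fay:2
Odd-degree vertices: Cal, Sam (2 total).
The non-isolated vertices are connected and exactly 2 have odd degree, so an Eulerian trail exists (from Cal to Sam).

Yes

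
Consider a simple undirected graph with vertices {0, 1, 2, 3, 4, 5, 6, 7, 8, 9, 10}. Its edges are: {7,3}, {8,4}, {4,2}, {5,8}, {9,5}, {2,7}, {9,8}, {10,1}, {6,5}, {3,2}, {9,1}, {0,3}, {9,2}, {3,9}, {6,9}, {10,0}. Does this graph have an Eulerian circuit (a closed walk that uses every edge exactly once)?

No

Degrees: 0:2, 1:2, 2:4, 3:4, 4:2, 5:3, 6:2, 7:2, 8:3, 9:6, 10:2
Vertices with odd degree: 5, 8. An Eulerian circuit requires all degrees even.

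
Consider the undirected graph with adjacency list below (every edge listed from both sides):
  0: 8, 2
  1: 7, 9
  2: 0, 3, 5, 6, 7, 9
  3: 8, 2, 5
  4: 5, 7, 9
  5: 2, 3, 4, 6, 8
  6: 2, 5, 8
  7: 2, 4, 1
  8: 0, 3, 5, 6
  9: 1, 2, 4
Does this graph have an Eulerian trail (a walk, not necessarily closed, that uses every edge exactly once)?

No

Degrees: 0:2, 1:2, 2:6, 3:3, 4:3, 5:5, 6:3, 7:3, 8:4, 9:3
Odd-degree vertices: 3, 4, 5, 6, 7, 9 (6 total).
With 6 odd-degree vertices (more than two), no single trail can use every edge.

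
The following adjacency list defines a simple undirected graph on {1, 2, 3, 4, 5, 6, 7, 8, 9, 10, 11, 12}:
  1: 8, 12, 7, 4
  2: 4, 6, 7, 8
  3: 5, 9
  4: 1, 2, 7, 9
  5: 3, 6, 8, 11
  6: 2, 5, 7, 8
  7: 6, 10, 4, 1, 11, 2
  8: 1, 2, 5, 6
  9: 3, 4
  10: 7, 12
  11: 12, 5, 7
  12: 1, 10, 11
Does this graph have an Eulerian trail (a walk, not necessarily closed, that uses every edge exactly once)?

Degrees: 1:4, 2:4, 3:2, 4:4, 5:4, 6:4, 7:6, 8:4, 9:2, 10:2, 11:3, 12:3
Odd-degree vertices: 11, 12 (2 total).
With 2 odd-degree vertices and all edges in one connected piece, an Eulerian trail exists (from 11 to 12).

Yes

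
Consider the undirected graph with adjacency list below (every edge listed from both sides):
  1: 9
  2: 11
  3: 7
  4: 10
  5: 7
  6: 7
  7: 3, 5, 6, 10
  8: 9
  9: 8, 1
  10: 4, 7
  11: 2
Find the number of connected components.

Component: {2, 11}
Component: {1, 8, 9}
Component: {3, 4, 5, 6, 7, 10}

3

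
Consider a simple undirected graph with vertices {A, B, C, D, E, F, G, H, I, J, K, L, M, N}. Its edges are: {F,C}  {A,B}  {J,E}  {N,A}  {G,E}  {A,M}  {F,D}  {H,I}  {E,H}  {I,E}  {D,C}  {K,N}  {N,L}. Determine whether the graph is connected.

Component: {C, D, F}
Component: {E, G, H, I, J}
Component: {A, B, K, L, M, N}
There are 3 separate components, so the graph is not connected.

No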